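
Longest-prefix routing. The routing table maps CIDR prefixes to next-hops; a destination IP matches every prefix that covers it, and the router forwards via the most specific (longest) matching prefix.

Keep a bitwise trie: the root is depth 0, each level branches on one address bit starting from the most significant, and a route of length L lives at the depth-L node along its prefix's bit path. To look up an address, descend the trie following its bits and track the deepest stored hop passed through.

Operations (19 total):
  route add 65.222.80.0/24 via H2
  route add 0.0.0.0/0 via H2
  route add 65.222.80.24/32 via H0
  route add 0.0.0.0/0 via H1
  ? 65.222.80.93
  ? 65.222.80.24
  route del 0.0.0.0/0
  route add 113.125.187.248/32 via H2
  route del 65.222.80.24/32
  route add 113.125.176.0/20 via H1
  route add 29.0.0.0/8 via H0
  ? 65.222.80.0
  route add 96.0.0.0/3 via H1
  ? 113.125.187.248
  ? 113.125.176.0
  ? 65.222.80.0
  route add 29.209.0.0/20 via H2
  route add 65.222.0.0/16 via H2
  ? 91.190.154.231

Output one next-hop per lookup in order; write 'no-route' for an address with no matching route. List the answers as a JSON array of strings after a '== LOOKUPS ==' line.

Process each operation:
  add 65.222.80.0/24 -> H2 at depth 24
  add 0.0.0.0/0 -> H2 at depth 0
  add 65.222.80.24/32 -> H0 at depth 32
  add 0.0.0.0/0 -> H1 at depth 0
  ? 65.222.80.93  path d0:H1→d1:-→d2:-→d3:-→d4:-→d5:-→d6:-→d7:-→d8:-→d9:-→d10:-→d11:-→d12:-→d13:-→d14:-→d15:-→d16:-→d17:-→d18:-→d19:-→d20:-→d21:-→d22:-→d23:-→d24:H2→d25:-  best=H2
  ? 65.222.80.24  path d0:H1→d1:-→d2:-→d3:-→d4:-→d5:-→d6:-→d7:-→d8:-→d9:-→d10:-→d11:-→d12:-→d13:-→d14:-→d15:-→d16:-→d17:-→d18:-→d19:-→d20:-→d21:-→d22:-→d23:-→d24:H2→d25:-→d26:-→d27:-→d28:-→d29:-→d30:-→d31:-→d32:H0  best=H0
  del 0.0.0.0/0 (clear depth 0)
  add 113.125.187.248/32 -> H2 at depth 32
  del 65.222.80.24/32 (clear depth 32)
  add 113.125.176.0/20 -> H1 at depth 20
  add 29.0.0.0/8 -> H0 at depth 8
  ? 65.222.80.0  path d0:-→d1:-→d2:-→d3:-→d4:-→d5:-→d6:-→d7:-→d8:-→d9:-→d10:-→d11:-→d12:-→d13:-→d14:-→d15:-→d16:-→d17:-→d18:-→d19:-→d20:-→d21:-→d22:-→d23:-→d24:H2→d25:-→d26:-→d27:-  best=H2
  add 96.0.0.0/3 -> H1 at depth 3
  ? 113.125.187.248  path d0:-→d1:-→d2:-→d3:H1→d4:-→d5:-→d6:-→d7:-→d8:-→d9:-→d10:-→d11:-→d12:-→d13:-→d14:-→d15:-→d16:-→d17:-→d18:-→d19:-→d20:H1→d21:-→d22:-→d23:-→d24:-→d25:-→d26:-→d27:-→d28:-→d29:-→d30:-→d31:-→d32:H2  best=H2
  ? 113.125.176.0  path d0:-→d1:-→d2:-→d3:H1→d4:-→d5:-→d6:-→d7:-→d8:-→d9:-→d10:-→d11:-→d12:-→d13:-→d14:-→d15:-→d16:-→d17:-→d18:-→d19:-→d20:H1  best=H1
  ? 65.222.80.0  path d0:-→d1:-→d2:-→d3:-→d4:-→d5:-→d6:-→d7:-→d8:-→d9:-→d10:-→d11:-→d12:-→d13:-→d14:-→d15:-→d16:-→d17:-→d18:-→d19:-→d20:-→d21:-→d22:-→d23:-→d24:H2→d25:-→d26:-→d27:-  best=H2
  add 29.209.0.0/20 -> H2 at depth 20
  add 65.222.0.0/16 -> H2 at depth 16
  ? 91.190.154.231  path d0:-→d1:-→d2:-→d3:-  best=no-route

== LOOKUPS ==
["H2","H0","H2","H2","H1","H2","no-route"]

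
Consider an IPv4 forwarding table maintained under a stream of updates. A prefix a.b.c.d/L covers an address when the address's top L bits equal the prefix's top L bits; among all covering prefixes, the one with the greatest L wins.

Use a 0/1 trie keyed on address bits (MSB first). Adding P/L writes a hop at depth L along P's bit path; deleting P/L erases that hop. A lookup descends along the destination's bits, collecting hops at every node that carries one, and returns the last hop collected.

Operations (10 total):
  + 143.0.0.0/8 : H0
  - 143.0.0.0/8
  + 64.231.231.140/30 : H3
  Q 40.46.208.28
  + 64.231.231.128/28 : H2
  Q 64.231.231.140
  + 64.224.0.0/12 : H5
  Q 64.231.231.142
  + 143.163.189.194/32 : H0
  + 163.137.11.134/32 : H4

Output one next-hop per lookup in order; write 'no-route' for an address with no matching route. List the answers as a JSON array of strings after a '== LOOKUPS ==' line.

Process each operation:
  + 143.0.0.0/8 (H0) depth=8
  - 143.0.0.0/8 clear@8
  + 64.231.231.140/30 (H3) depth=30
  ? 40.46.208.28  path d0:-→d1:-  best=no-route
  + 64.231.231.128/28 (H2) depth=28
  ? 64.231.231.140  path d0:-→d1:-→d2:-→d3:-→d4:-→d5:-→d6:-→d7:-→d8:-→d9:-→d10:-→d11:-→d12:-→d13:-→d14:-→d15:-→d16:-→d17:-→d18:-→d19:-→d20:-→d21:-→d22:-→d23:-→d24:-→d25:-→d26:-→d27:-→d28:H2→d29:-→d30:H3  best=H3
  + 64.224.0.0/12 (H5) depth=12
  ? 64.231.231.142  path d0:-→d1:-→d2:-→d3:-→d4:-→d5:-→d6:-→d7:-→d8:-→d9:-→d10:-→d11:-→d12:H5→d13:-→d14:-→d15:-→d16:-→d17:-→d18:-→d19:-→d20:-→d21:-→d22:-→d23:-→d24:-→d25:-→d26:-→d27:-→d28:H2→d29:-→d30:H3  best=H3
  + 143.163.189.194/32 (H0) depth=32
  + 163.137.11.134/32 (H4) depth=32

== LOOKUPS ==
["no-route","H3","H3"]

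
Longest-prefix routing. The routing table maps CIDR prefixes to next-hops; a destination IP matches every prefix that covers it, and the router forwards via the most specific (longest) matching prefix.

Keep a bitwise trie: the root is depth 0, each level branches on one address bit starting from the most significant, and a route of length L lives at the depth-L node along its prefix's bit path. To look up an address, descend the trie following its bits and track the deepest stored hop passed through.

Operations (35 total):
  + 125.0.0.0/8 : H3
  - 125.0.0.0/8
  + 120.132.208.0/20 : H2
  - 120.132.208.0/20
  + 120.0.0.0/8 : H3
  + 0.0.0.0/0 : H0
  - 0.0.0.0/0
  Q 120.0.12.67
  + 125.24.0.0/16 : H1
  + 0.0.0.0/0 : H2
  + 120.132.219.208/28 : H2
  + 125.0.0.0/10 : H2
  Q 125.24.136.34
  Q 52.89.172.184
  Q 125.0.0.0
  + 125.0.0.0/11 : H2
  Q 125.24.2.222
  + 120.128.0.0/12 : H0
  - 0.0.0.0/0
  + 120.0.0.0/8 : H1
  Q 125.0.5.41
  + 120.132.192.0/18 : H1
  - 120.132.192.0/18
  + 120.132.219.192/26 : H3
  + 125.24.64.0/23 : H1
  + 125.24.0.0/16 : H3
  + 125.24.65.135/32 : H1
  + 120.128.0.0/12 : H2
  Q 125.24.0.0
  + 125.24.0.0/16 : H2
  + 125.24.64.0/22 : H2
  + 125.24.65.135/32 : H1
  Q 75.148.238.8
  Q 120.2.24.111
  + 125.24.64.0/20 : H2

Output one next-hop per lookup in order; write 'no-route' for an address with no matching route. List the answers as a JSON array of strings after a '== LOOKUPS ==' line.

Apply in order:
  add 125.0.0.0/8 -> H3 at depth 8
  - 125.0.0.0/8 clear@8
  add 120.132.208.0/20 -> H2 at depth 20
  - 120.132.208.0/20 clear@20
  add 120.0.0.0/8 -> H3 at depth 8
  add 0.0.0.0/0 -> H0 at depth 0
  - 0.0.0.0/0 clear@0
  ? 120.0.12.67  path d0:-→d1:-→d2:-→d3:-→d4:-→d5:-→d6:-→d7:-→d8:H3  best=H3
  add 125.24.0.0/16 -> H1 at depth 16
  add 0.0.0.0/0 -> H2 at depth 0
  add 120.132.219.208/28 -> H2 at depth 28
  add 125.0.0.0/10 -> H2 at depth 10
  ? 125.24.136.34  path d0:H2→d1:-→d2:-→d3:-→d4:-→d5:-→d6:-→d7:-→d8:-→d9:-→d10:H2→d11:-→d12:-→d13:-→d14:-→d15:-→d16:H1  best=H1
  ? 52.89.172.184  path d0:H2→d1:-  best=H2
  ? 125.0.0.0  path d0:H2→d1:-→d2:-→d3:-→d4:-→d5:-→d6:-→d7:-→d8:-→d9:-→d10:H2→d11:-  best=H2
  add 125.0.0.0/11 -> H2 at depth 11
  ? 125.24.2.222  path d0:H2→d1:-→d2:-→d3:-→d4:-→d5:-→d6:-→d7:-→d8:-→d9:-→d10:H2→d11:H2→d12:-→d13:-→d14:-→d15:-→d16:H1  best=H1
  add 120.128.0.0/12 -> H0 at depth 12
  - 0.0.0.0/0 clear@0
  add 120.0.0.0/8 -> H1 at depth 8
  ? 125.0.5.41  path d0:-→d1:-→d2:-→d3:-→d4:-→d5:-→d6:-→d7:-→d8:-→d9:-→d10:H2→d11:H2  best=H2
  add 120.132.192.0/18 -> H1 at depth 18
  - 120.132.192.0/18 clear@18
  add 120.132.219.192/26 -> H3 at depth 26
  add 125.24.64.0/23 -> H1 at depth 23
  add 125.24.0.0/16 -> H3 at depth 16
  add 125.24.65.135/32 -> H1 at depth 32
  add 120.128.0.0/12 -> H2 at depth 12
  ? 125.24.0.0  path d0:-→d1:-→d2:-→d3:-→d4:-→d5:-→d6:-→d7:-→d8:-→d9:-→d10:H2→d11:H2→d12:-→d13:-→d14:-→d15:-→d16:H3→d17:-  best=H3
  add 125.24.0.0/16 -> H2 at depth 16
  add 125.24.64.0/22 -> H2 at depth 22
  add 125.24.65.135/32 -> H1 at depth 32
  ? 75.148.238.8  path d0:-→d1:-→d2:-  best=no-route
  ? 120.2.24.111  path d0:-→d1:-→d2:-→d3:-→d4:-→d5:-→d6:-→d7:-→d8:H1  best=H1
  add 125.24.64.0/20 -> H2 at depth 20

== LOOKUPS ==
["H3","H1","H2","H2","H1","H2","H3","no-route","H1"]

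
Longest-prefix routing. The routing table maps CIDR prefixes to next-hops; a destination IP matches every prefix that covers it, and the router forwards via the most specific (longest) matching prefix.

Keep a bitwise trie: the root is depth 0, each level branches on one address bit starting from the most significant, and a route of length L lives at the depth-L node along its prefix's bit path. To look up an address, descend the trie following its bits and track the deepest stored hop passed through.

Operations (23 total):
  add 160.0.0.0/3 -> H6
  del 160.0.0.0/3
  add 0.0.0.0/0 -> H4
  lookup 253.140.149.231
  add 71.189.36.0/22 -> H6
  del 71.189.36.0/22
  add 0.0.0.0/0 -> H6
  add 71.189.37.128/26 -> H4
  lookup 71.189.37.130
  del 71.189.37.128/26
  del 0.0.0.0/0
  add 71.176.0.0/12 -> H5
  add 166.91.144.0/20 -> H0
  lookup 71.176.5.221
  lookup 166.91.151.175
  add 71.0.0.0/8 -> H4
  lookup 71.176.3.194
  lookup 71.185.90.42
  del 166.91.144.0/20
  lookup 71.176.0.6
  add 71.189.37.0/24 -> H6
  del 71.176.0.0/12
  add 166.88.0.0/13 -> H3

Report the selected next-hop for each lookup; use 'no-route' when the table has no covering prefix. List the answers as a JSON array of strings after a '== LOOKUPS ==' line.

Process each operation:
  add 160.0.0.0/3 -> H6 at depth 3
  - 160.0.0.0/3 clear@3
  add 0.0.0.0/0 -> H4 at depth 0
  Q 253.140.149.231: descend 1 ; hops seen [H4] ; pick H4
  add 71.189.36.0/22 -> H6 at depth 22
  - 71.189.36.0/22 clear@22
  add 0.0.0.0/0 -> H6 at depth 0
  add 71.189.37.128/26 -> H4 at depth 26
  Q 71.189.37.130: descend 01000111101111010010010110 ; hops seen [H6,H4] ; pick H4
  - 71.189.37.128/26 clear@26
  - 0.0.0.0/0 clear@0
  add 71.176.0.0/12 -> H5 at depth 12
  add 166.91.144.0/20 -> H0 at depth 20
  Q 71.176.5.221: descend 010001111011 ; hops seen [H5] ; pick H5
  Q 166.91.151.175: descend 10100110010110111001 ; hops seen [H0] ; pick H0
  add 71.0.0.0/8 -> H4 at depth 8
  Q 71.176.3.194: descend 010001111011 ; hops seen [H4,H5] ; pick H5
  Q 71.185.90.42: descend 0100011110111 ; hops seen [H4,H5] ; pick H5
  - 166.91.144.0/20 clear@20
  Q 71.176.0.6: descend 010001111011 ; hops seen [H4,H5] ; pick H5
  add 71.189.37.0/24 -> H6 at depth 24
  - 71.176.0.0/12 clear@12
  add 166.88.0.0/13 -> H3 at depth 13

== LOOKUPS ==
["H4","H4","H5","H0","H5","H5","H5"]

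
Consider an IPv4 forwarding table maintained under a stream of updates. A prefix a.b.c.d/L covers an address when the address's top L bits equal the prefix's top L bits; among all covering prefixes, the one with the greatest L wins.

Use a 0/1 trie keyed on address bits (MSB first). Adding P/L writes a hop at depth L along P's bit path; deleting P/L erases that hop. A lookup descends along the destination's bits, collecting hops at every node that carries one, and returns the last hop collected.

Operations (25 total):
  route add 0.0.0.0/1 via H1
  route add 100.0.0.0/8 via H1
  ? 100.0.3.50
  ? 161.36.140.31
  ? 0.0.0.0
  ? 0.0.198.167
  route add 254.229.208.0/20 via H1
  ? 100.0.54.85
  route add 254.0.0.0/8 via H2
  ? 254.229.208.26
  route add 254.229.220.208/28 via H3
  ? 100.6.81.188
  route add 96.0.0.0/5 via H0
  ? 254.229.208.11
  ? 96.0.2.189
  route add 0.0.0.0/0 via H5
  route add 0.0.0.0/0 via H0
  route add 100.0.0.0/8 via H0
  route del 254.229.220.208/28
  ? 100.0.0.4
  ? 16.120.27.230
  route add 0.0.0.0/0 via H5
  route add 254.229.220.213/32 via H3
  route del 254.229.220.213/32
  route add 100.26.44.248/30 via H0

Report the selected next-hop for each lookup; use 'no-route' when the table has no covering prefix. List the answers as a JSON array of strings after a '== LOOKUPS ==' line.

Process each operation:
  + 0.0.0.0/1 (H1) depth=1
  + 100.0.0.0/8 (H1) depth=8
  ? 100.0.3.50  path d0:-→d1:H1→d2:-→d3:-→d4:-→d5:-→d6:-→d7:-→d8:H1  best=H1
  ? 161.36.140.31  path d0:-  best=no-route
  ? 0.0.0.0  path d0:-→d1:H1  best=H1
  ? 0.0.198.167  path d0:-→d1:H1  best=H1
  + 254.229.208.0/20 (H1) depth=20
  ? 100.0.54.85  path d0:-→d1:H1→d2:-→d3:-→d4:-→d5:-→d6:-→d7:-→d8:H1  best=H1
  + 254.0.0.0/8 (H2) depth=8
  ? 254.229.208.26  path d0:-→d1:-→d2:-→d3:-→d4:-→d5:-→d6:-→d7:-→d8:H2→d9:-→d10:-→d11:-→d12:-→d13:-→d14:-→d15:-→d16:-→d17:-→d18:-→d19:-→d20:H1  best=H1
  + 254.229.220.208/28 (H3) depth=28
  ? 100.6.81.188  path d0:-→d1:H1→d2:-→d3:-→d4:-→d5:-→d6:-→d7:-→d8:H1  best=H1
  + 96.0.0.0/5 (H0) depth=5
  ? 254.229.208.11  path d0:-→d1:-→d2:-→d3:-→d4:-→d5:-→d6:-→d7:-→d8:H2→d9:-→d10:-→d11:-→d12:-→d13:-→d14:-→d15:-→d16:-→d17:-→d18:-→d19:-→d20:H1  best=H1
  ? 96.0.2.189  path d0:-→d1:H1→d2:-→d3:-→d4:-→d5:H0  best=H0
  + 0.0.0.0/0 (H5) depth=0
  + 0.0.0.0/0 (H0) depth=0
  + 100.0.0.0/8 (H0) depth=8
  - 254.229.220.208/28 clear@28
  ? 100.0.0.4  path d0:H0→d1:H1→d2:-→d3:-→d4:-→d5:H0→d6:-→d7:-→d8:H0  best=H0
  ? 16.120.27.230  path d0:H0→d1:H1  best=H1
  + 0.0.0.0/0 (H5) depth=0
  + 254.229.220.213/32 (H3) depth=32
  - 254.229.220.213/32 clear@32
  + 100.26.44.248/30 (H0) depth=30

== LOOKUPS ==
["H1","no-route","H1","H1","H1","H1","H1","H1","H0","H0","H1"]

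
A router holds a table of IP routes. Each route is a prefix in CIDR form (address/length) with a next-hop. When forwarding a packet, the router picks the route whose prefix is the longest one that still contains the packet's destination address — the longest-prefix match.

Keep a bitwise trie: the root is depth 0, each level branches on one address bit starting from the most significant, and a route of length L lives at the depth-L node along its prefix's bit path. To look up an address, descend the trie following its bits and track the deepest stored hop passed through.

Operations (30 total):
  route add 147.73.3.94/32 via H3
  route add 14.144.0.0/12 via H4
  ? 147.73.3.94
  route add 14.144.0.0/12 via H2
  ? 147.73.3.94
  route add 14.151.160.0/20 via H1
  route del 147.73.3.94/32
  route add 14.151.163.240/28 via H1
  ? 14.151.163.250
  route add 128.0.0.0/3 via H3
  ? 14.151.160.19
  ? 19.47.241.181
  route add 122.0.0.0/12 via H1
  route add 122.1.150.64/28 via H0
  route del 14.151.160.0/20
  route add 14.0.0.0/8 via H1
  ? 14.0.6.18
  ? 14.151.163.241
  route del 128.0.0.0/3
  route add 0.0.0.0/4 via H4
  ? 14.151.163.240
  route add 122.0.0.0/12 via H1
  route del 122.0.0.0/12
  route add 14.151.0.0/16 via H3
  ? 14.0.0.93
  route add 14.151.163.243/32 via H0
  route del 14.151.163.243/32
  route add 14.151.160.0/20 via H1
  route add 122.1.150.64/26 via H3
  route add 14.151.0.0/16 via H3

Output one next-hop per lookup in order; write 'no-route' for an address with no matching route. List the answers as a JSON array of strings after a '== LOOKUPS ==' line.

Apply in order:
  add 147.73.3.94/32 -> H3 at depth 32
  add 14.144.0.0/12 -> H4 at depth 12
  Q 147.73.3.94: descend 10010011010010010000001101011110 ; hops seen [H3] ; pick H3
  add 14.144.0.0/12 -> H2 at depth 12
  Q 147.73.3.94: descend 10010011010010010000001101011110 ; hops seen [H3] ; pick H3
  add 14.151.160.0/20 -> H1 at depth 20
  - 147.73.3.94/32 clear@32
  add 14.151.163.240/28 -> H1 at depth 28
  Q 14.151.163.250: descend 0000111010010111101000111111 ; hops seen [H2,H1,H1] ; pick H1
  add 128.0.0.0/3 -> H3 at depth 3
  Q 14.151.160.19: descend 0000111010010111101000 ; hops seen [H2,H1] ; pick H1
  Q 19.47.241.181: descend 000 ; hops seen [∅] ; pick no-route
  add 122.0.0.0/12 -> H1 at depth 12
  add 122.1.150.64/28 -> H0 at depth 28
  - 14.151.160.0/20 clear@20
  add 14.0.0.0/8 -> H1 at depth 8
  Q 14.0.6.18: descend 00001110 ; hops seen [H1] ; pick H1
  Q 14.151.163.241: descend 0000111010010111101000111111 ; hops seen [H1,H2,H1] ; pick H1
  - 128.0.0.0/3 clear@3
  add 0.0.0.0/4 -> H4 at depth 4
  Q 14.151.163.240: descend 0000111010010111101000111111 ; hops seen [H4,H1,H2,H1] ; pick H1
  add 122.0.0.0/12 -> H1 at depth 12
  - 122.0.0.0/12 clear@12
  add 14.151.0.0/16 -> H3 at depth 16
  Q 14.0.0.93: descend 00001110 ; hops seen [H4,H1] ; pick H1
  add 14.151.163.243/32 -> H0 at depth 32
  - 14.151.163.243/32 clear@32
  add 14.151.160.0/20 -> H1 at depth 20
  add 122.1.150.64/26 -> H3 at depth 26
  add 14.151.0.0/16 -> H3 at depth 16

== LOOKUPS ==
["H3","H3","H1","H1","no-route","H1","H1","H1","H1"]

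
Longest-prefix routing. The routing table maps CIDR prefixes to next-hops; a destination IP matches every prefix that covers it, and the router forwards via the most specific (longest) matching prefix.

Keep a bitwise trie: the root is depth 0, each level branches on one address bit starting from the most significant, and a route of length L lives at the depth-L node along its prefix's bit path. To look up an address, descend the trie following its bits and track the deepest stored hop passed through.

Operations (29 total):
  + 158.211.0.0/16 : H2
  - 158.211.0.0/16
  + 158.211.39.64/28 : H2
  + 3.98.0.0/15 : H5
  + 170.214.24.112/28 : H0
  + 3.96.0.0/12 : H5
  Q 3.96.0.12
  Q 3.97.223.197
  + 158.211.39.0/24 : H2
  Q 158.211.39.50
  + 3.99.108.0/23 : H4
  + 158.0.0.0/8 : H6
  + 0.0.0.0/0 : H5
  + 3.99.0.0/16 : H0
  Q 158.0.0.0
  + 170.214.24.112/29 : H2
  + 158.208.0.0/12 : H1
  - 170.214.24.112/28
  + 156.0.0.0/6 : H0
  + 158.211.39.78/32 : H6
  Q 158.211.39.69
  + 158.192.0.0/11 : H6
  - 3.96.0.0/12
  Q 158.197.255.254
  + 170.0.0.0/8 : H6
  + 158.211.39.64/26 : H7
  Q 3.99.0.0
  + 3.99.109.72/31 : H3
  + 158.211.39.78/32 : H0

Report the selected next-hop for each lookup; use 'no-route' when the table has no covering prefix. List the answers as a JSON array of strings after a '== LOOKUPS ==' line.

Trace:
  + 158.211.0.0/16 (H2) depth=16
  - 158.211.0.0/16 clear@16
  + 158.211.39.64/28 (H2) depth=28
  + 3.98.0.0/15 (H5) depth=15
  + 170.214.24.112/28 (H0) depth=28
  + 3.96.0.0/12 (H5) depth=12
  ? 3.96.0.12  path d0:-→d1:-→d2:-→d3:-→d4:-→d5:-→d6:-→d7:-→d8:-→d9:-→d10:-→d11:-→d12:H5→d13:-→d14:-  best=H5
  ? 3.97.223.197  path d0:-→d1:-→d2:-→d3:-→d4:-→d5:-→d6:-→d7:-→d8:-→d9:-→d10:-→d11:-→d12:H5→d13:-→d14:-  best=H5
  + 158.211.39.0/24 (H2) depth=24
  ? 158.211.39.50  path d0:-→d1:-→d2:-→d3:-→d4:-→d5:-→d6:-→d7:-→d8:-→d9:-→d10:-→d11:-→d12:-→d13:-→d14:-→d15:-→d16:-→d17:-→d18:-→d19:-→d20:-→d21:-→d22:-→d23:-→d24:H2→d25:-  best=H2
  + 3.99.108.0/23 (H4) depth=23
  + 158.0.0.0/8 (H6) depth=8
  + 0.0.0.0/0 (H5) depth=0
  + 3.99.0.0/16 (H0) depth=16
  ? 158.0.0.0  path d0:H5→d1:-→d2:-→d3:-→d4:-→d5:-→d6:-→d7:-→d8:H6  best=H6
  + 170.214.24.112/29 (H2) depth=29
  + 158.208.0.0/12 (H1) depth=12
  - 170.214.24.112/28 clear@28
  + 156.0.0.0/6 (H0) depth=6
  + 158.211.39.78/32 (H6) depth=32
  ? 158.211.39.69  path d0:H5→d1:-→d2:-→d3:-→d4:-→d5:-→d6:H0→d7:-→d8:H6→d9:-→d10:-→d11:-→d12:H1→d13:-→d14:-→d15:-→d16:-→d17:-→d18:-→d19:-→d20:-→d21:-→d22:-→d23:-→d24:H2→d25:-→d26:-→d27:-→d28:H2  best=H2
  + 158.192.0.0/11 (H6) depth=11
  - 3.96.0.0/12 clear@12
  ? 158.197.255.254  path d0:H5→d1:-→d2:-→d3:-→d4:-→d5:-→d6:H0→d7:-→d8:H6→d9:-→d10:-→d11:H6  best=H6
  + 170.0.0.0/8 (H6) depth=8
  + 158.211.39.64/26 (H7) depth=26
  ? 3.99.0.0  path d0:H5→d1:-→d2:-→d3:-→d4:-→d5:-→d6:-→d7:-→d8:-→d9:-→d10:-→d11:-→d12:-→d13:-→d14:-→d15:H5→d16:H0→d17:-  best=H0
  + 3.99.109.72/31 (H3) depth=31
  + 158.211.39.78/32 (H0) depth=32

== LOOKUPS ==
["H5","H5","H2","H6","H2","H6","H0"]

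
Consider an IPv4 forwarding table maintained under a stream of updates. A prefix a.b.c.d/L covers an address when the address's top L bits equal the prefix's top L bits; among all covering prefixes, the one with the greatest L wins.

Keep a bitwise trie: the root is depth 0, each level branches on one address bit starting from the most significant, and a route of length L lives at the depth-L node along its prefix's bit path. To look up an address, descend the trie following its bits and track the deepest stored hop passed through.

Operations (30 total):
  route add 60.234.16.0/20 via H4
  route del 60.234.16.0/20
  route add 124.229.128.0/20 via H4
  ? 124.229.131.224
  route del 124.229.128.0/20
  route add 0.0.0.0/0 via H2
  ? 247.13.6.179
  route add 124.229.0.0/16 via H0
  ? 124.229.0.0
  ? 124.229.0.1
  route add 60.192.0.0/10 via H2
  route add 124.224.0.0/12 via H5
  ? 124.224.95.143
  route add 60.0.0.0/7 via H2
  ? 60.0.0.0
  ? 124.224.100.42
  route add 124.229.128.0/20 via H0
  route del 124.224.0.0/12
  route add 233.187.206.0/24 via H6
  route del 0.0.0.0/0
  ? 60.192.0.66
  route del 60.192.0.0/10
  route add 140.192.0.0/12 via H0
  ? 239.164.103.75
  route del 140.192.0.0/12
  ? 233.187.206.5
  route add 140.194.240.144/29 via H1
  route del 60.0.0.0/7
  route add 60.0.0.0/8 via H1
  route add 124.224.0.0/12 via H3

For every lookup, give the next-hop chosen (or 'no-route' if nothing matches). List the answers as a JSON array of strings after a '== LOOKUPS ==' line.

Trace:
  + 60.234.16.0/20 (H4) depth=20
  del 60.234.16.0/20 (clear depth 20)
  + 124.229.128.0/20 (H4) depth=20
  Q 124.229.131.224: descend 01111100111001011000 ; hops seen [H4] ; pick H4
  del 124.229.128.0/20 (clear depth 20)
  + 0.0.0.0/0 (H2) depth=0
  Q 247.13.6.179: descend ε ; hops seen [H2] ; pick H2
  + 124.229.0.0/16 (H0) depth=16
  Q 124.229.0.0: descend 0111110011100101 ; hops seen [H2,H0] ; pick H0
  Q 124.229.0.1: descend 0111110011100101 ; hops seen [H2,H0] ; pick H0
  + 60.192.0.0/10 (H2) depth=10
  + 124.224.0.0/12 (H5) depth=12
  Q 124.224.95.143: descend 0111110011100 ; hops seen [H2,H5] ; pick H5
  + 60.0.0.0/7 (H2) depth=7
  Q 60.0.0.0: descend 00111100 ; hops seen [H2,H2] ; pick H2
  Q 124.224.100.42: descend 0111110011100 ; hops seen [H2,H5] ; pick H5
  + 124.229.128.0/20 (H0) depth=20
  del 124.224.0.0/12 (clear depth 12)
  + 233.187.206.0/24 (H6) depth=24
  del 0.0.0.0/0 (clear depth 0)
  Q 60.192.0.66: descend 0011110011 ; hops seen [H2,H2] ; pick H2
  del 60.192.0.0/10 (clear depth 10)
  + 140.192.0.0/12 (H0) depth=12
  Q 239.164.103.75: descend 11101 ; hops seen [∅] ; pick no-route
  del 140.192.0.0/12 (clear depth 12)
  Q 233.187.206.5: descend 111010011011101111001110 ; hops seen [H6] ; pick H6
  + 140.194.240.144/29 (H1) depth=29
  del 60.0.0.0/7 (clear depth 7)
  + 60.0.0.0/8 (H1) depth=8
  + 124.224.0.0/12 (H3) depth=12

== LOOKUPS ==
["H4","H2","H0","H0","H5","H2","H5","H2","no-route","H6"]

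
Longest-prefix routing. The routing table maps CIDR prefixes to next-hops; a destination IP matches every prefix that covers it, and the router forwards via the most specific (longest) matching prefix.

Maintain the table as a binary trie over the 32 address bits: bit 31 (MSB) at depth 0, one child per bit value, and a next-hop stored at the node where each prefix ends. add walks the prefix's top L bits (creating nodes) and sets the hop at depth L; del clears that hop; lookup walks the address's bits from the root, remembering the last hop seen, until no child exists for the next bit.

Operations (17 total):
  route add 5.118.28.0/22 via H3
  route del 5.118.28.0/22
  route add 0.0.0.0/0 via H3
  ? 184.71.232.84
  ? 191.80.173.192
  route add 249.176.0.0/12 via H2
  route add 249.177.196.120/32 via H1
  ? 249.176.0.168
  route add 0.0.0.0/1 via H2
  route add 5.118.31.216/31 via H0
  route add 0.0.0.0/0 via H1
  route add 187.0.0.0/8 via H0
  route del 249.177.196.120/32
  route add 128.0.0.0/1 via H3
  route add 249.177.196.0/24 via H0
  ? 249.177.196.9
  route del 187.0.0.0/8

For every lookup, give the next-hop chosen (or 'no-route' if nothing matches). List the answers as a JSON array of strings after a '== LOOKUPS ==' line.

Process each operation:
  + 5.118.28.0/22 (H3) depth=22
  - 5.118.28.0/22 clear@22
  + 0.0.0.0/0 (H3) depth=0
  Q 184.71.232.84: descend ε ; hops seen [H3] ; pick H3
  Q 191.80.173.192: descend ε ; hops seen [H3] ; pick H3
  + 249.176.0.0/12 (H2) depth=12
  + 249.177.196.120/32 (H1) depth=32
  Q 249.176.0.168: descend 111110011011000 ; hops seen [H3,H2] ; pick H2
  + 0.0.0.0/1 (H2) depth=1
  + 5.118.31.216/31 (H0) depth=31
  + 0.0.0.0/0 (H1) depth=0
  + 187.0.0.0/8 (H0) depth=8
  - 249.177.196.120/32 clear@32
  + 128.0.0.0/1 (H3) depth=1
  + 249.177.196.0/24 (H0) depth=24
  Q 249.177.196.9: descend 1111100110110001110001000 ; hops seen [H1,H3,H2,H0] ; pick H0
  - 187.0.0.0/8 clear@8

== LOOKUPS ==
["H3","H3","H2","H0"]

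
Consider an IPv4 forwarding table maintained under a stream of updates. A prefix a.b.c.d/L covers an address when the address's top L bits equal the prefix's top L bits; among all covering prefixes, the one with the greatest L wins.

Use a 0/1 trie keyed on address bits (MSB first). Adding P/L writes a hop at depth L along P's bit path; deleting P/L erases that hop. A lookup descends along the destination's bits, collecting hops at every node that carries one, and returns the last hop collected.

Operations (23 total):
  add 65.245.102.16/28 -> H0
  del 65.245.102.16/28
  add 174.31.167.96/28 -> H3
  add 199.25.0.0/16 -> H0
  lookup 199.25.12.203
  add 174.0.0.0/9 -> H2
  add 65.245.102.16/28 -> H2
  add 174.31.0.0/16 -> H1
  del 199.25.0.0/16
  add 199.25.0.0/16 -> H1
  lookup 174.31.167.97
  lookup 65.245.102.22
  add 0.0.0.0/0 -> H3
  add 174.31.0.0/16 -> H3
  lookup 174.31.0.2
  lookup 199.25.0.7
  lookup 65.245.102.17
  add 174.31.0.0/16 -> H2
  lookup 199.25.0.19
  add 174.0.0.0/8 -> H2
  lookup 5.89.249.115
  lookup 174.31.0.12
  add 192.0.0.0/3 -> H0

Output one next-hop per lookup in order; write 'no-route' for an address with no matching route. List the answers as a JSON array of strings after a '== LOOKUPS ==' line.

Apply in order:
  + 65.245.102.16/28 (H0) depth=28
  - 65.245.102.16/28 clear@28
  + 174.31.167.96/28 (H3) depth=28
  + 199.25.0.0/16 (H0) depth=16
  lookup 199.25.12.203: bits 1100011100011001 walk d0:-→d1:-→d2:-→d3:-→d4:-→d5:-→d6:-→d7:-→d8:-→d9:-→d10:-→d11:-→d12:-→d13:-→d14:-→d15:-→d16:H0 -> H0
  + 174.0.0.0/9 (H2) depth=9
  + 65.245.102.16/28 (H2) depth=28
  + 174.31.0.0/16 (H1) depth=16
  - 199.25.0.0/16 clear@16
  + 199.25.0.0/16 (H1) depth=16
  lookup 174.31.167.97: bits 1010111000011111101001110110 walk d0:-→d1:-→d2:-→d3:-→d4:-→d5:-→d6:-→d7:-→d8:-→d9:H2→d10:-→d11:-→d12:-→d13:-→d14:-→d15:-→d16:H1→d17:-→d18:-→d19:-→d20:-→d21:-→d22:-→d23:-→d24:-→d25:-→d26:-→d27:-→d28:H3 -> H3
  lookup 65.245.102.22: bits 0100000111110101011001100001 walk d0:-→d1:-→d2:-→d3:-→d4:-→d5:-→d6:-→d7:-→d8:-→d9:-→d10:-→d11:-→d12:-→d13:-→d14:-→d15:-→d16:-→d17:-→d18:-→d19:-→d20:-→d21:-→d22:-→d23:-→d24:-→d25:-→d26:-→d27:-→d28:H2 -> H2
  + 0.0.0.0/0 (H3) depth=0
  + 174.31.0.0/16 (H3) depth=16
  lookup 174.31.0.2: bits 1010111000011111 walk d0:H3→d1:-→d2:-→d3:-→d4:-→d5:-→d6:-→d7:-→d8:-→d9:H2→d10:-→d11:-→d12:-→d13:-→d14:-→d15:-→d16:H3 -> H3
  lookup 199.25.0.7: bits 1100011100011001 walk d0:H3→d1:-→d2:-→d3:-→d4:-→d5:-→d6:-→d7:-→d8:-→d9:-→d10:-→d11:-→d12:-→d13:-→d14:-→d15:-→d16:H1 -> H1
  lookup 65.245.102.17: bits 0100000111110101011001100001 walk d0:H3→d1:-→d2:-→d3:-→d4:-→d5:-→d6:-→d7:-→d8:-→d9:-→d10:-→d11:-→d12:-→d13:-→d14:-→d15:-→d16:-→d17:-→d18:-→d19:-→d20:-→d21:-→d22:-→d23:-→d24:-→d25:-→d26:-→d27:-→d28:H2 -> H2
  + 174.31.0.0/16 (H2) depth=16
  lookup 199.25.0.19: bits 1100011100011001 walk d0:H3→d1:-→d2:-→d3:-→d4:-→d5:-→d6:-→d7:-→d8:-→d9:-→d10:-→d11:-→d12:-→d13:-→d14:-→d15:-→d16:H1 -> H1
  + 174.0.0.0/8 (H2) depth=8
  lookup 5.89.249.115: bits 0 walk d0:H3→d1:- -> H3
  lookup 174.31.0.12: bits 1010111000011111 walk d0:H3→d1:-→d2:-→d3:-→d4:-→d5:-→d6:-→d7:-→d8:H2→d9:H2→d10:-→d11:-→d12:-→d13:-→d14:-→d15:-→d16:H2 -> H2
  + 192.0.0.0/3 (H0) depth=3

== LOOKUPS ==
["H0","H3","H2","H3","H1","H2","H1","H3","H2"]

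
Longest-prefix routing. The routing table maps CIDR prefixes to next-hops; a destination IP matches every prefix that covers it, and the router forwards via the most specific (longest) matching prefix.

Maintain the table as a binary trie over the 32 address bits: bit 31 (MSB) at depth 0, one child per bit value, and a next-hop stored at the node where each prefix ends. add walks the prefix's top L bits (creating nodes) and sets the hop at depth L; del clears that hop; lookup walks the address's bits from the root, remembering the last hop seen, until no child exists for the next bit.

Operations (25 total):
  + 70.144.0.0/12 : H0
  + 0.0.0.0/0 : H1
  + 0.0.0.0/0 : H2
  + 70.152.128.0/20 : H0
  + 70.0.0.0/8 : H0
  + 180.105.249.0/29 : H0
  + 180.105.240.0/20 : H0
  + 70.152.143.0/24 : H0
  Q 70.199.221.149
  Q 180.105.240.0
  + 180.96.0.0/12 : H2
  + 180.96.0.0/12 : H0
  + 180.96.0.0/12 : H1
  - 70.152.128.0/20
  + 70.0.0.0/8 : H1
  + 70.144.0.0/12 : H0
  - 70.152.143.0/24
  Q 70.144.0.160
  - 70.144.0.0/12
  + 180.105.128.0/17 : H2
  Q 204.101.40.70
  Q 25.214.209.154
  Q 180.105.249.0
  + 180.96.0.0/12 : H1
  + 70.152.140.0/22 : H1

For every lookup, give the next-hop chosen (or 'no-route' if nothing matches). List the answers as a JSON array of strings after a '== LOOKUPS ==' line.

Process each operation:
  add 70.144.0.0/12 -> H0 at depth 12
  add 0.0.0.0/0 -> H1 at depth 0
  add 0.0.0.0/0 -> H2 at depth 0
  add 70.152.128.0/20 -> H0 at depth 20
  add 70.0.0.0/8 -> H0 at depth 8
  add 180.105.249.0/29 -> H0 at depth 29
  add 180.105.240.0/20 -> H0 at depth 20
  add 70.152.143.0/24 -> H0 at depth 24
  lookup 70.199.221.149: bits 010001101 walk d0:H2→d1:-→d2:-→d3:-→d4:-→d5:-→d6:-→d7:-→d8:H0→d9:- -> H0
  lookup 180.105.240.0: bits 10110100011010011111 walk d0:H2→d1:-→d2:-→d3:-→d4:-→d5:-→d6:-→d7:-→d8:-→d9:-→d10:-→d11:-→d12:-→d13:-→d14:-→d15:-→d16:-→d17:-→d18:-→d19:-→d20:H0 -> H0
  add 180.96.0.0/12 -> H2 at depth 12
  add 180.96.0.0/12 -> H0 at depth 12
  add 180.96.0.0/12 -> H1 at depth 12
  - 70.152.128.0/20 clear@20
  add 70.0.0.0/8 -> H1 at depth 8
  add 70.144.0.0/12 -> H0 at depth 12
  - 70.152.143.0/24 clear@24
  lookup 70.144.0.160: bits 010001101001 walk d0:H2→d1:-→d2:-→d3:-→d4:-→d5:-→d6:-→d7:-→d8:H1→d9:-→d10:-→d11:-→d12:H0 -> H0
  - 70.144.0.0/12 clear@12
  add 180.105.128.0/17 -> H2 at depth 17
  lookup 204.101.40.70: bits 1 walk d0:H2→d1:- -> H2
  lookup 25.214.209.154: bits 0 walk d0:H2→d1:- -> H2
  lookup 180.105.249.0: bits 10110100011010011111100100000 walk d0:H2→d1:-→d2:-→d3:-→d4:-→d5:-→d6:-→d7:-→d8:-→d9:-→d10:-→d11:-→d12:H1→d13:-→d14:-→d15:-→d16:-→d17:H2→d18:-→d19:-→d20:H0→d21:-→d22:-→d23:-→d24:-→d25:-→d26:-→d27:-→d28:-→d29:H0 -> H0
  add 180.96.0.0/12 -> H1 at depth 12
  add 70.152.140.0/22 -> H1 at depth 22

== LOOKUPS ==
["H0","H0","H0","H2","H2","H0"]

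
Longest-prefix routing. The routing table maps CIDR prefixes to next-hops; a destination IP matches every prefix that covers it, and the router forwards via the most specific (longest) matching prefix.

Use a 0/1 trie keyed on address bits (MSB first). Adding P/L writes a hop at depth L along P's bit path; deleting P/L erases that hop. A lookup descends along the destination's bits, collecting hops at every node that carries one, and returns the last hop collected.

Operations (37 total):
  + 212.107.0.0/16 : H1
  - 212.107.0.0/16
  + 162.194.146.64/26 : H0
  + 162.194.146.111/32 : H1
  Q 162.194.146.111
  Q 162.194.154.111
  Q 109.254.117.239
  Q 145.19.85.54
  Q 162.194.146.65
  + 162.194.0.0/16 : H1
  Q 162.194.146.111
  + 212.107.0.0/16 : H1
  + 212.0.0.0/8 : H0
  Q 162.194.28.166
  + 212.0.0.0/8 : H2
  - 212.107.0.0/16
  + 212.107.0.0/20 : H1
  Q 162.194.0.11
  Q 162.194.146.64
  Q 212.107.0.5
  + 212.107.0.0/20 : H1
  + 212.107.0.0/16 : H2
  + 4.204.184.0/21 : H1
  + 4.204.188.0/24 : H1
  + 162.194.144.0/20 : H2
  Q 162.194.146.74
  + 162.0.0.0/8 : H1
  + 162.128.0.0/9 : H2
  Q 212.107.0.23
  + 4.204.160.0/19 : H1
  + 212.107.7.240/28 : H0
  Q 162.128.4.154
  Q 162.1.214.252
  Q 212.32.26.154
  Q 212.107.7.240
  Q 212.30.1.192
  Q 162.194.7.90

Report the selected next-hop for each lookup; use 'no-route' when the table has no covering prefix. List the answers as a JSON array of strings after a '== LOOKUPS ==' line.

Trace:
  add 212.107.0.0/16 -> H1 at depth 16
  del 212.107.0.0/16 (clear depth 16)
  add 162.194.146.64/26 -> H0 at depth 26
  add 162.194.146.111/32 -> H1 at depth 32
  ? 162.194.146.111  path d0:-→d1:-→d2:-→d3:-→d4:-→d5:-→d6:-→d7:-→d8:-→d9:-→d10:-→d11:-→d12:-→d13:-→d14:-→d15:-→d16:-→d17:-→d18:-→d19:-→d20:-→d21:-→d22:-→d23:-→d24:-→d25:-→d26:H0→d27:-→d28:-→d29:-→d30:-→d31:-→d32:H1  best=H1
  ? 162.194.154.111  path d0:-→d1:-→d2:-→d3:-→d4:-→d5:-→d6:-→d7:-→d8:-→d9:-→d10:-→d11:-→d12:-→d13:-→d14:-→d15:-→d16:-→d17:-→d18:-→d19:-→d20:-  best=no-route
  ? 109.254.117.239  path d0:-  best=no-route
  ? 145.19.85.54  path d0:-→d1:-→d2:-  best=no-route
  ? 162.194.146.65  path d0:-→d1:-→d2:-→d3:-→d4:-→d5:-→d6:-→d7:-→d8:-→d9:-→d10:-→d11:-→d12:-→d13:-→d14:-→d15:-→d16:-→d17:-→d18:-→d19:-→d20:-→d21:-→d22:-→d23:-→d24:-→d25:-→d26:H0  best=H0
  add 162.194.0.0/16 -> H1 at depth 16
  ? 162.194.146.111  path d0:-→d1:-→d2:-→d3:-→d4:-→d5:-→d6:-→d7:-→d8:-→d9:-→d10:-→d11:-→d12:-→d13:-→d14:-→d15:-→d16:H1→d17:-→d18:-→d19:-→d20:-→d21:-→d22:-→d23:-→d24:-→d25:-→d26:H0→d27:-→d28:-→d29:-→d30:-→d31:-→d32:H1  best=H1
  add 212.107.0.0/16 -> H1 at depth 16
  add 212.0.0.0/8 -> H0 at depth 8
  ? 162.194.28.166  path d0:-→d1:-→d2:-→d3:-→d4:-→d5:-→d6:-→d7:-→d8:-→d9:-→d10:-→d11:-→d12:-→d13:-→d14:-→d15:-→d16:H1  best=H1
  add 212.0.0.0/8 -> H2 at depth 8
  del 212.107.0.0/16 (clear depth 16)
  add 212.107.0.0/20 -> H1 at depth 20
  ? 162.194.0.11  path d0:-→d1:-→d2:-→d3:-→d4:-→d5:-→d6:-→d7:-→d8:-→d9:-→d10:-→d11:-→d12:-→d13:-→d14:-→d15:-→d16:H1  best=H1
  ? 162.194.146.64  path d0:-→d1:-→d2:-→d3:-→d4:-→d5:-→d6:-→d7:-→d8:-→d9:-→d10:-→d11:-→d12:-→d13:-→d14:-→d15:-→d16:H1→d17:-→d18:-→d19:-→d20:-→d21:-→d22:-→d23:-→d24:-→d25:-→d26:H0  best=H0
  ? 212.107.0.5  path d0:-→d1:-→d2:-→d3:-→d4:-→d5:-→d6:-→d7:-→d8:H2→d9:-→d10:-→d11:-→d12:-→d13:-→d14:-→d15:-→d16:-→d17:-→d18:-→d19:-→d20:H1  best=H1
  add 212.107.0.0/20 -> H1 at depth 20
  add 212.107.0.0/16 -> H2 at depth 16
  add 4.204.184.0/21 -> H1 at depth 21
  add 4.204.188.0/24 -> H1 at depth 24
  add 162.194.144.0/20 -> H2 at depth 20
  ? 162.194.146.74  path d0:-→d1:-→d2:-→d3:-→d4:-→d5:-→d6:-→d7:-→d8:-→d9:-→d10:-→d11:-→d12:-→d13:-→d14:-→d15:-→d16:H1→d17:-→d18:-→d19:-→d20:H2→d21:-→d22:-→d23:-→d24:-→d25:-→d26:H0  best=H0
  add 162.0.0.0/8 -> H1 at depth 8
  add 162.128.0.0/9 -> H2 at depth 9
  ? 212.107.0.23  path d0:-→d1:-→d2:-→d3:-→d4:-→d5:-→d6:-→d7:-→d8:H2→d9:-→d10:-→d11:-→d12:-→d13:-→d14:-→d15:-→d16:H2→d17:-→d18:-→d19:-→d20:H1  best=H1
  add 4.204.160.0/19 -> H1 at depth 19
  add 212.107.7.240/28 -> H0 at depth 28
  ? 162.128.4.154  path d0:-→d1:-→d2:-→d3:-→d4:-→d5:-→d6:-→d7:-→d8:H1→d9:H2  best=H2
  ? 162.1.214.252  path d0:-→d1:-→d2:-→d3:-→d4:-→d5:-→d6:-→d7:-→d8:H1  best=H1
  ? 212.32.26.154  path d0:-→d1:-→d2:-→d3:-→d4:-→d5:-→d6:-→d7:-→d8:H2→d9:-  best=H2
  ? 212.107.7.240  path d0:-→d1:-→d2:-→d3:-→d4:-→d5:-→d6:-→d7:-→d8:H2→d9:-→d10:-→d11:-→d12:-→d13:-→d14:-→d15:-→d16:H2→d17:-→d18:-→d19:-→d20:H1→d21:-→d22:-→d23:-→d24:-→d25:-→d26:-→d27:-→d28:H0  best=H0
  ? 212.30.1.192  path d0:-→d1:-→d2:-→d3:-→d4:-→d5:-→d6:-→d7:-→d8:H2→d9:-  best=H2
  ? 162.194.7.90  path d0:-→d1:-→d2:-→d3:-→d4:-→d5:-→d6:-→d7:-→d8:H1→d9:H2→d10:-→d11:-→d12:-→d13:-→d14:-→d15:-→d16:H1  best=H1

== LOOKUPS ==
["H1","no-route","no-route","no-route","H0","H1","H1","H1","H0","H1","H0","H1","H2","H1","H2","H0","H2","H1"]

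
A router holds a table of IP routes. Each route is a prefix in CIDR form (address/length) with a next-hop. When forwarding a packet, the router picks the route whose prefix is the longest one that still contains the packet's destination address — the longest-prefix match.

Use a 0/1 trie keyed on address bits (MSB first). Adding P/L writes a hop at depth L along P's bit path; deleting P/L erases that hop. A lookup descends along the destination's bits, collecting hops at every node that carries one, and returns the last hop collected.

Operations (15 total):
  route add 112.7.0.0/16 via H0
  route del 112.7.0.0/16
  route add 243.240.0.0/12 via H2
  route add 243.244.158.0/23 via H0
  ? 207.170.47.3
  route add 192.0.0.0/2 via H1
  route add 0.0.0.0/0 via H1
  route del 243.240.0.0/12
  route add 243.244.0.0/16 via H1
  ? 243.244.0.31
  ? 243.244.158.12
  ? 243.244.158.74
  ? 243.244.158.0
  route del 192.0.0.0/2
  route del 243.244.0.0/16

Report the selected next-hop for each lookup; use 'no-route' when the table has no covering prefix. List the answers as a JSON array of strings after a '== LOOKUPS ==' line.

Trace:
  add 112.7.0.0/16 -> H0 at depth 16
  - 112.7.0.0/16 clear@16
  add 243.240.0.0/12 -> H2 at depth 12
  add 243.244.158.0/23 -> H0 at depth 23
  Q 207.170.47.3: descend 11 ; hops seen [∅] ; pick no-route
  add 192.0.0.0/2 -> H1 at depth 2
  add 0.0.0.0/0 -> H1 at depth 0
  - 243.240.0.0/12 clear@12
  add 243.244.0.0/16 -> H1 at depth 16
  Q 243.244.0.31: descend 1111001111110100 ; hops seen [H1,H1,H1] ; pick H1
  Q 243.244.158.12: descend 11110011111101001001111 ; hops seen [H1,H1,H1,H0] ; pick H0
  Q 243.244.158.74: descend 11110011111101001001111 ; hops seen [H1,H1,H1,H0] ; pick H0
  Q 243.244.158.0: descend 11110011111101001001111 ; hops seen [H1,H1,H1,H0] ; pick H0
  - 192.0.0.0/2 clear@2
  - 243.244.0.0/16 clear@16

== LOOKUPS ==
["no-route","H1","H0","H0","H0"]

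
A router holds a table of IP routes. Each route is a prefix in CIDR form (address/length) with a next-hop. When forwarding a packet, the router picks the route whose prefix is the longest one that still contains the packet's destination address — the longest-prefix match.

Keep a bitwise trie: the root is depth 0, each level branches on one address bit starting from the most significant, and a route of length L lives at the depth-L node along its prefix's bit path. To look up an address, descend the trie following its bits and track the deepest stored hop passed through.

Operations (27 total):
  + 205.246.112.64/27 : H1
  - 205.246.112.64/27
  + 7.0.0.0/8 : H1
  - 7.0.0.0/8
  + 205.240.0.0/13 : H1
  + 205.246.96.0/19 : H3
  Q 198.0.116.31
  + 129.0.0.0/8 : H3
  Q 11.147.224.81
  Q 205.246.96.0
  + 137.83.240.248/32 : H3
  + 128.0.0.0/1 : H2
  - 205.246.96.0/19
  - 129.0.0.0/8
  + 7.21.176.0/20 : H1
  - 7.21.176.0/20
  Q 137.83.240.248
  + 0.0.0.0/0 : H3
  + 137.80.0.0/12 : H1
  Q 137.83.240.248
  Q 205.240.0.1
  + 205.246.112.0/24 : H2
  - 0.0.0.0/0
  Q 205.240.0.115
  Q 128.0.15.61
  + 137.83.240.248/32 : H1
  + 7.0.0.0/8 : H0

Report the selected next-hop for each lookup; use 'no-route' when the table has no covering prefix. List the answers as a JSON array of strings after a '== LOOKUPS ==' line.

Process each operation:
  add 205.246.112.64/27 -> H1 at depth 27
  - 205.246.112.64/27 clear@27
  add 7.0.0.0/8 -> H1 at depth 8
  - 7.0.0.0/8 clear@8
  add 205.240.0.0/13 -> H1 at depth 13
  add 205.246.96.0/19 -> H3 at depth 19
  lookup 198.0.116.31: bits 1100 walk d0:-→d1:-→d2:-→d3:-→d4:- -> no-route
  add 129.0.0.0/8 -> H3 at depth 8
  lookup 11.147.224.81: bits 0000 walk d0:-→d1:-→d2:-→d3:-→d4:- -> no-route
  lookup 205.246.96.0: bits 1100110111110110011 walk d0:-→d1:-→d2:-→d3:-→d4:-→d5:-→d6:-→d7:-→d8:-→d9:-→d10:-→d11:-→d12:-→d13:H1→d14:-→d15:-→d16:-→d17:-→d18:-→d19:H3 -> H3
  add 137.83.240.248/32 -> H3 at depth 32
  add 128.0.0.0/1 -> H2 at depth 1
  - 205.246.96.0/19 clear@19
  - 129.0.0.0/8 clear@8
  add 7.21.176.0/20 -> H1 at depth 20
  - 7.21.176.0/20 clear@20
  lookup 137.83.240.248: bits 10001001010100111111000011111000 walk d0:-→d1:H2→d2:-→d3:-→d4:-→d5:-→d6:-→d7:-→d8:-→d9:-→d10:-→d11:-→d12:-→d13:-→d14:-→d15:-→d16:-→d17:-→d18:-→d19:-→d20:-→d21:-→d22:-→d23:-→d24:-→d25:-→d26:-→d27:-→d28:-→d29:-→d30:-→d31:-→d32:H3 -> H3
  add 0.0.0.0/0 -> H3 at depth 0
  add 137.80.0.0/12 -> H1 at depth 12
  lookup 137.83.240.248: bits 10001001010100111111000011111000 walk d0:H3→d1:H2→d2:-→d3:-→d4:-→d5:-→d6:-→d7:-→d8:-→d9:-→d10:-→d11:-→d12:H1→d13:-→d14:-→d15:-→d16:-→d17:-→d18:-→d19:-→d20:-→d21:-→d22:-→d23:-→d24:-→d25:-→d26:-→d27:-→d28:-→d29:-→d30:-→d31:-→d32:H3 -> H3
  lookup 205.240.0.1: bits 1100110111110 walk d0:H3→d1:H2→d2:-→d3:-→d4:-→d5:-→d6:-→d7:-→d8:-→d9:-→d10:-→d11:-→d12:-→d13:H1 -> H1
  add 205.246.112.0/24 -> H2 at depth 24
  - 0.0.0.0/0 clear@0
  lookup 205.240.0.115: bits 1100110111110 walk d0:-→d1:H2→d2:-→d3:-→d4:-→d5:-→d6:-→d7:-→d8:-→d9:-→d10:-→d11:-→d12:-→d13:H1 -> H1
  lookup 128.0.15.61: bits 1000000 walk d0:-→d1:H2→d2:-→d3:-→d4:-→d5:-→d6:-→d7:- -> H2
  add 137.83.240.248/32 -> H1 at depth 32
  add 7.0.0.0/8 -> H0 at depth 8

== LOOKUPS ==
["no-route","no-route","H3","H3","H3","H1","H1","H2"]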